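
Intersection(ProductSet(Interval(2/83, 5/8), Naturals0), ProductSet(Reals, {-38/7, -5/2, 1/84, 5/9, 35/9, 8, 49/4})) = ProductSet(Interval(2/83, 5/8), {8})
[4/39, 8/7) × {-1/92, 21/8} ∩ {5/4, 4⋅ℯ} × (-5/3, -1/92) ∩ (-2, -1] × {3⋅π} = ∅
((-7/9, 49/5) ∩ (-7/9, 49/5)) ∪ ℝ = (-∞, ∞)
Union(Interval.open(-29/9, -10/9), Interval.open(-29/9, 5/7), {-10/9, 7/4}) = Union({7/4}, Interval.open(-29/9, 5/7))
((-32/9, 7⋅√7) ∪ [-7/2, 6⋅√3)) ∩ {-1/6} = {-1/6}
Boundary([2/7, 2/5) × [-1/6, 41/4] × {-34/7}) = [2/7, 2/5] × [-1/6, 41/4] × {-34/7}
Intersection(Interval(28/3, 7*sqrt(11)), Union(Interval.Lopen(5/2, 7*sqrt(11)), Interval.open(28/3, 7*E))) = Interval(28/3, 7*sqrt(11))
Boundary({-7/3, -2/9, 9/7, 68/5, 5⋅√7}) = {-7/3, -2/9, 9/7, 68/5, 5⋅√7}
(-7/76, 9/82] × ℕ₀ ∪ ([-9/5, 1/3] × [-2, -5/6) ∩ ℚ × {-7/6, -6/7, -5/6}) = ((-7/76, 9/82] × ℕ₀) ∪ ((ℚ ∩ [-9/5, 1/3]) × {-7/6, -6/7})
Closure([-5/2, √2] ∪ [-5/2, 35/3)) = [-5/2, 35/3]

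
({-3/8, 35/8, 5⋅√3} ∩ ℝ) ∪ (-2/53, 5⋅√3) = {-3/8} ∪ (-2/53, 5⋅√3]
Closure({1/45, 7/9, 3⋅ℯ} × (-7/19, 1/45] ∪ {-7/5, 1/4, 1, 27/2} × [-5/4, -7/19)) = ({-7/5, 1/4, 1, 27/2} × [-5/4, -7/19]) ∪ ({1/45, 7/9, 3⋅ℯ} × [-7/19, 1/45])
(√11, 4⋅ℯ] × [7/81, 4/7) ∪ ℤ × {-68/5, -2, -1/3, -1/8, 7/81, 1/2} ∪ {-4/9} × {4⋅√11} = ({-4/9} × {4⋅√11}) ∪ (ℤ × {-68/5, -2, -1/3, -1/8, 7/81, 1/2}) ∪ ((√11, 4⋅ℯ] × [7/81, 4/7))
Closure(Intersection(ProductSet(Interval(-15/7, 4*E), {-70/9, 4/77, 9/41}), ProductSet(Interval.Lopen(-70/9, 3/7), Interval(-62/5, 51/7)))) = ProductSet(Interval(-15/7, 3/7), {-70/9, 4/77, 9/41})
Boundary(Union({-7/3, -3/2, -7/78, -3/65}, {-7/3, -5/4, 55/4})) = {-7/3, -3/2, -5/4, -7/78, -3/65, 55/4}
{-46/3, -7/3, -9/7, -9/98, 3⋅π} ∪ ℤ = ℤ ∪ {-46/3, -7/3, -9/7, -9/98, 3⋅π}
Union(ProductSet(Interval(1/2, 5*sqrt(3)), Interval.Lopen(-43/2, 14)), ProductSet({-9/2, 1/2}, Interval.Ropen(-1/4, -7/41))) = Union(ProductSet({-9/2, 1/2}, Interval.Ropen(-1/4, -7/41)), ProductSet(Interval(1/2, 5*sqrt(3)), Interval.Lopen(-43/2, 14)))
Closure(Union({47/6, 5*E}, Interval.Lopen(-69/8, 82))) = Interval(-69/8, 82)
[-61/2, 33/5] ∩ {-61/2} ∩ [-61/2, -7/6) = {-61/2}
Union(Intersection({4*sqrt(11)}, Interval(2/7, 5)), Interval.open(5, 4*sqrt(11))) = Interval.open(5, 4*sqrt(11))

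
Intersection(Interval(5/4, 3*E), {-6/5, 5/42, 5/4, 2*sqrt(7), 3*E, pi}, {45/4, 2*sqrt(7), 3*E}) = {2*sqrt(7), 3*E}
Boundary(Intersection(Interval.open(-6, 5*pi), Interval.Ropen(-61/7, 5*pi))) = {-6, 5*pi}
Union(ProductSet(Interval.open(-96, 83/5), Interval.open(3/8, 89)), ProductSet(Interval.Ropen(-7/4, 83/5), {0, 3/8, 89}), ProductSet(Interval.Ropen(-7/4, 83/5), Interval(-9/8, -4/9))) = Union(ProductSet(Interval.open(-96, 83/5), Interval.open(3/8, 89)), ProductSet(Interval.Ropen(-7/4, 83/5), Union({0, 3/8, 89}, Interval(-9/8, -4/9))))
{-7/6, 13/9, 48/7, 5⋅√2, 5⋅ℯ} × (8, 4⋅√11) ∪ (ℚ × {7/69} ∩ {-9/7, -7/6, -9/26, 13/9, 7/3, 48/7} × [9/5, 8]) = {-7/6, 13/9, 48/7, 5⋅√2, 5⋅ℯ} × (8, 4⋅√11)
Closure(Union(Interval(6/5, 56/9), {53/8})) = Union({53/8}, Interval(6/5, 56/9))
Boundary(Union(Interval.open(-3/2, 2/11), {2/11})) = {-3/2, 2/11}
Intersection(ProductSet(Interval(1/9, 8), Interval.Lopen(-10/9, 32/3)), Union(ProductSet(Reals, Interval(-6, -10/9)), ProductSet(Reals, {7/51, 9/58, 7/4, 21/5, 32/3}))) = ProductSet(Interval(1/9, 8), {7/51, 9/58, 7/4, 21/5, 32/3})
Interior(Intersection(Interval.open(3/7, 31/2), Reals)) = Interval.open(3/7, 31/2)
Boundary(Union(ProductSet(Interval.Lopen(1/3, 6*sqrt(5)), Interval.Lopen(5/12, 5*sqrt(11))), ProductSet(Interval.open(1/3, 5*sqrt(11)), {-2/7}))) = Union(ProductSet({1/3, 6*sqrt(5)}, Interval(5/12, 5*sqrt(11))), ProductSet(Interval(1/3, 5*sqrt(11)), {-2/7}), ProductSet(Interval(1/3, 6*sqrt(5)), {5/12, 5*sqrt(11)}))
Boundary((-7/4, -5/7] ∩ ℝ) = {-7/4, -5/7}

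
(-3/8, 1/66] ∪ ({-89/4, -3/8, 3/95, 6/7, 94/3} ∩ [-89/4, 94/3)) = {-89/4, 3/95, 6/7} ∪ [-3/8, 1/66]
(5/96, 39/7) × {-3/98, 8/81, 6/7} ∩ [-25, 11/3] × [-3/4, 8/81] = (5/96, 11/3] × {-3/98, 8/81}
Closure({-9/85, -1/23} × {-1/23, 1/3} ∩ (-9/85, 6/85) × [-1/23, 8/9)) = {-1/23} × {-1/23, 1/3}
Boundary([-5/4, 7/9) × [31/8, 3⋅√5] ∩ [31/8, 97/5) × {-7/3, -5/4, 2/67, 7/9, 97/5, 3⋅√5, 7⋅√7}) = ∅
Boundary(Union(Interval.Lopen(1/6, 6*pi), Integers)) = Union(Complement(Integers, Interval.open(1/6, 6*pi)), {1/6, 6*pi})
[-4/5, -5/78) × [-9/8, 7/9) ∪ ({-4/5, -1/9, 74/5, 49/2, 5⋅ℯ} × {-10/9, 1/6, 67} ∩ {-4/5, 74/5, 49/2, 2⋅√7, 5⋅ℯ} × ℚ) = ([-4/5, -5/78) × [-9/8, 7/9)) ∪ ({-4/5, 74/5, 49/2, 5⋅ℯ} × {-10/9, 1/6, 67})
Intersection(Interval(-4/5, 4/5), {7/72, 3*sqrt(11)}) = {7/72}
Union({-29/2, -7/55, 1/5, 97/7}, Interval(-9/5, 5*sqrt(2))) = Union({-29/2, 97/7}, Interval(-9/5, 5*sqrt(2)))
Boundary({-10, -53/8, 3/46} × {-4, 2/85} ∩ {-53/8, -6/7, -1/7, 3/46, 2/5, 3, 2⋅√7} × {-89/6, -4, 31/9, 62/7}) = {-53/8, 3/46} × {-4}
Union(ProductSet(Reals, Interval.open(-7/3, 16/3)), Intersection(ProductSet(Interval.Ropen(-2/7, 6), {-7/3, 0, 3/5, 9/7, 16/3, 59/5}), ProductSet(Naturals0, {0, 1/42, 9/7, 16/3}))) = Union(ProductSet(Range(0, 6, 1), {0, 9/7, 16/3}), ProductSet(Reals, Interval.open(-7/3, 16/3)))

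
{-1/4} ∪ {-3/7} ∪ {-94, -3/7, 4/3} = {-94, -3/7, -1/4, 4/3}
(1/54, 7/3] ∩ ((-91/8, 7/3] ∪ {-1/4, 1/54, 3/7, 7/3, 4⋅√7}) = (1/54, 7/3]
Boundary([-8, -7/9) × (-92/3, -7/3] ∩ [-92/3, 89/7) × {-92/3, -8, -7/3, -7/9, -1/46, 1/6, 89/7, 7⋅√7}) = [-8, -7/9] × {-8, -7/3}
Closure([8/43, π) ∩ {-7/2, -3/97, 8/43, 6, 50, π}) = {8/43}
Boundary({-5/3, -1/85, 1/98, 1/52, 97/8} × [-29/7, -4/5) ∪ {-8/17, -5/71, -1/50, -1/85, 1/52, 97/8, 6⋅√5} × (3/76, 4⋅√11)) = ({-5/3, -1/85, 1/98, 1/52, 97/8} × [-29/7, -4/5]) ∪ ({-8/17, -5/71, -1/50, -1/85, 1/52, 97/8, 6⋅√5} × [3/76, 4⋅√11])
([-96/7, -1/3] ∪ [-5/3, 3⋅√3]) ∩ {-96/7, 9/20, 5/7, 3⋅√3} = {-96/7, 9/20, 5/7, 3⋅√3}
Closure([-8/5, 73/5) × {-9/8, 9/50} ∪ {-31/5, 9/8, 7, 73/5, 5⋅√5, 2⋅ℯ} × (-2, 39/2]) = ([-8/5, 73/5] × {-9/8, 9/50}) ∪ ({-31/5, 9/8, 7, 73/5, 5⋅√5, 2⋅ℯ} × [-2, 39/2])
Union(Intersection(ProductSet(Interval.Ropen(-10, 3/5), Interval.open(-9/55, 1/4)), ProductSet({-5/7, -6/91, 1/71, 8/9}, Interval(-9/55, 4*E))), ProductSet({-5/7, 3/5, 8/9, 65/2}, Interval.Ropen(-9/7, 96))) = Union(ProductSet({-5/7, -6/91, 1/71}, Interval.open(-9/55, 1/4)), ProductSet({-5/7, 3/5, 8/9, 65/2}, Interval.Ropen(-9/7, 96)))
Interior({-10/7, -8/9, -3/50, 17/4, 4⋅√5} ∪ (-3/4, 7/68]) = (-3/4, 7/68)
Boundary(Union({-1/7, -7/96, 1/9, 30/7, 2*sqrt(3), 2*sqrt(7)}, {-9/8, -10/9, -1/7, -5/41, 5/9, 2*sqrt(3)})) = {-9/8, -10/9, -1/7, -5/41, -7/96, 1/9, 5/9, 30/7, 2*sqrt(3), 2*sqrt(7)}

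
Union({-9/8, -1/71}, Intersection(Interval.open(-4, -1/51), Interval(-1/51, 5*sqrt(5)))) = {-9/8, -1/71}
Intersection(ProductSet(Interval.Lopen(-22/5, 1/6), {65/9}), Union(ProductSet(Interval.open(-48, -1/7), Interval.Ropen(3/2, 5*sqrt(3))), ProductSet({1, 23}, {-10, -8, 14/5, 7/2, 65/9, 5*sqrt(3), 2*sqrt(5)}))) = ProductSet(Interval.open(-22/5, -1/7), {65/9})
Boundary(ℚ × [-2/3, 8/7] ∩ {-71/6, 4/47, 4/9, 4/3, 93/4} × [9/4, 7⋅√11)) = ∅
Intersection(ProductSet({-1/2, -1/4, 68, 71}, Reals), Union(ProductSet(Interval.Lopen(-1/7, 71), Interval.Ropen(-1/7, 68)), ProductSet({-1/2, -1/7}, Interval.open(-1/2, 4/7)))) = Union(ProductSet({-1/2}, Interval.open(-1/2, 4/7)), ProductSet({68, 71}, Interval.Ropen(-1/7, 68)))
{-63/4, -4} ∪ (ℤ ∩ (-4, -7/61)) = {-63/4, -4} ∪ {-3, -2, -1}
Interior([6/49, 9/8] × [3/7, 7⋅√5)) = (6/49, 9/8) × (3/7, 7⋅√5)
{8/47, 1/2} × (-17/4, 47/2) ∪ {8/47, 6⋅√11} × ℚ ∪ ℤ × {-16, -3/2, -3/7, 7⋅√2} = ({8/47, 1/2} × (-17/4, 47/2)) ∪ ({8/47, 6⋅√11} × ℚ) ∪ (ℤ × {-16, -3/2, -3/7, 7⋅√2})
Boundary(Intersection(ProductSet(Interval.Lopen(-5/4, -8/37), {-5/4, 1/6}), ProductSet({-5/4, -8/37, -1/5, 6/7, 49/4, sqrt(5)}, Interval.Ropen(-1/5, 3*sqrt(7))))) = ProductSet({-8/37}, {1/6})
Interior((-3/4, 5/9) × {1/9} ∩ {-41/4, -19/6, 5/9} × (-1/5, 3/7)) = ∅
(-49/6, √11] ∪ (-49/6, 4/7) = (-49/6, √11]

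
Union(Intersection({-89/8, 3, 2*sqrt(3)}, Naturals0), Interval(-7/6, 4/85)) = Union({3}, Interval(-7/6, 4/85))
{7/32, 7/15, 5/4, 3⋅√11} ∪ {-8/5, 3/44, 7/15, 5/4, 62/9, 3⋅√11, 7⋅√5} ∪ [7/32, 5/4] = {-8/5, 3/44, 62/9, 3⋅√11, 7⋅√5} ∪ [7/32, 5/4]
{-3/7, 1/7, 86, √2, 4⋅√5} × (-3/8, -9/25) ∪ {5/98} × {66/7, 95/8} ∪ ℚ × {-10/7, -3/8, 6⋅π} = ({5/98} × {66/7, 95/8}) ∪ (ℚ × {-10/7, -3/8, 6⋅π}) ∪ ({-3/7, 1/7, 86, √2, 4⋅√5} × (-3/8, -9/25))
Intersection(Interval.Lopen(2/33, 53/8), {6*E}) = EmptySet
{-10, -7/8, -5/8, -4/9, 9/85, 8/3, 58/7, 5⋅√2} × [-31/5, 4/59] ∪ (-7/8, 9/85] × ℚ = ((-7/8, 9/85] × ℚ) ∪ ({-10, -7/8, -5/8, -4/9, 9/85, 8/3, 58/7, 5⋅√2} × [-31/5, 4/59])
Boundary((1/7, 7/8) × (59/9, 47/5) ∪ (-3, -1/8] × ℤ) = ([-3, -1/8] × ℤ) ∪ ({1/7, 7/8} × [59/9, 47/5]) ∪ ([1/7, 7/8] × {59/9, 47/5})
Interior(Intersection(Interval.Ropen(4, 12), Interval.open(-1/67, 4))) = EmptySet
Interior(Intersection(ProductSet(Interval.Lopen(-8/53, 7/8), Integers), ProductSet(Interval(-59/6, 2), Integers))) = EmptySet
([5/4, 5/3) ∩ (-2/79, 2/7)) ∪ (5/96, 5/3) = (5/96, 5/3)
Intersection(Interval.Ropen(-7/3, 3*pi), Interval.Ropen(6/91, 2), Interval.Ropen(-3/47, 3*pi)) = Interval.Ropen(6/91, 2)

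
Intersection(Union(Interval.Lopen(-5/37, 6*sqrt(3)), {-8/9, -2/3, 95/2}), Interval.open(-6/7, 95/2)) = Union({-2/3}, Interval.Lopen(-5/37, 6*sqrt(3)))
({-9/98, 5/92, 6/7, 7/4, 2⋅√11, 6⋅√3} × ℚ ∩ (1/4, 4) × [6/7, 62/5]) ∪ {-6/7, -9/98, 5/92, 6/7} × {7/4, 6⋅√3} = ({6/7, 7/4} × (ℚ ∩ [6/7, 62/5])) ∪ ({-6/7, -9/98, 5/92, 6/7} × {7/4, 6⋅√3})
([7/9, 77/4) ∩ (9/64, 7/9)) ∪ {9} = {9}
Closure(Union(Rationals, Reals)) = Reals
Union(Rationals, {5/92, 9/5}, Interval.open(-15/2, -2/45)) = Union(Interval(-15/2, -2/45), Rationals)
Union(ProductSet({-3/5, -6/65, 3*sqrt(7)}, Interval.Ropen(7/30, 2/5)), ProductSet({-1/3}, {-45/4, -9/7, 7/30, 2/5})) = Union(ProductSet({-1/3}, {-45/4, -9/7, 7/30, 2/5}), ProductSet({-3/5, -6/65, 3*sqrt(7)}, Interval.Ropen(7/30, 2/5)))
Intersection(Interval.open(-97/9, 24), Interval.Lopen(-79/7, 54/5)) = Interval.Lopen(-97/9, 54/5)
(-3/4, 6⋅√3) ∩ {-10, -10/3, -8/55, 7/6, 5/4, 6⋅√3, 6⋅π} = {-8/55, 7/6, 5/4}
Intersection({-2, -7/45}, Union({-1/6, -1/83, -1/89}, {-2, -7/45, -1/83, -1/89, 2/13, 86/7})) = {-2, -7/45}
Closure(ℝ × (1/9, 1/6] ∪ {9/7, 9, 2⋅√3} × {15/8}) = (ℝ × [1/9, 1/6]) ∪ ({9/7, 9, 2⋅√3} × {15/8})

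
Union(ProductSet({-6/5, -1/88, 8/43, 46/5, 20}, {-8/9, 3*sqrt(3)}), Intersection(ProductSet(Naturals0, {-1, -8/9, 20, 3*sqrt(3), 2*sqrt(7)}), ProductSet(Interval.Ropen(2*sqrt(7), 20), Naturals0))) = Union(ProductSet({-6/5, -1/88, 8/43, 46/5, 20}, {-8/9, 3*sqrt(3)}), ProductSet(Range(6, 20, 1), {20}))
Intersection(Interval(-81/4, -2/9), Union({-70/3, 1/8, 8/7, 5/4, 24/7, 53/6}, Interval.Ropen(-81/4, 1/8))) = Interval(-81/4, -2/9)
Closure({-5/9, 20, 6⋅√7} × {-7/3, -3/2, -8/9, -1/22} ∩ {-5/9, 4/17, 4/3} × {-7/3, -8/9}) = {-5/9} × {-7/3, -8/9}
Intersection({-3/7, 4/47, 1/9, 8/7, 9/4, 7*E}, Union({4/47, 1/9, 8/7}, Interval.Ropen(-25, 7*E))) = {-3/7, 4/47, 1/9, 8/7, 9/4}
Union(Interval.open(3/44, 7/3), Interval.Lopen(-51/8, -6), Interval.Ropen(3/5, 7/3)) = Union(Interval.Lopen(-51/8, -6), Interval.open(3/44, 7/3))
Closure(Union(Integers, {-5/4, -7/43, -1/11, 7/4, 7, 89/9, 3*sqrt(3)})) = Union({-5/4, -7/43, -1/11, 7/4, 89/9, 3*sqrt(3)}, Integers)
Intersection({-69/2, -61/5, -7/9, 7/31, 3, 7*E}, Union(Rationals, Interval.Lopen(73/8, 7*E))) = {-69/2, -61/5, -7/9, 7/31, 3, 7*E}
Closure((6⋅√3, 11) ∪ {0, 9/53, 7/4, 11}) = {0, 9/53, 7/4} ∪ [6⋅√3, 11]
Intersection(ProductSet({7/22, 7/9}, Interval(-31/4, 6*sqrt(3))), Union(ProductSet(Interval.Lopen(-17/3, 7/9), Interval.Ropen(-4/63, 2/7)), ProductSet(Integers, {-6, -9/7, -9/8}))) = ProductSet({7/22, 7/9}, Interval.Ropen(-4/63, 2/7))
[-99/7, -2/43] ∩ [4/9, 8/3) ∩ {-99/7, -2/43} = ∅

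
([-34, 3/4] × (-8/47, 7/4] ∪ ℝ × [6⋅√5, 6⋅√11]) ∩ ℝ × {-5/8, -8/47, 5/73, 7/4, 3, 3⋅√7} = [-34, 3/4] × {5/73, 7/4}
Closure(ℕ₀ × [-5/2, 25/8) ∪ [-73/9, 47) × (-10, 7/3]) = (ℕ₀ × [-5/2, 25/8]) ∪ ({-73/9, 47} × [-10, 7/3]) ∪ ([-73/9, 47] × {-10, 7/3}) ∪ ([-73/9, 47) × (-10, 7/3])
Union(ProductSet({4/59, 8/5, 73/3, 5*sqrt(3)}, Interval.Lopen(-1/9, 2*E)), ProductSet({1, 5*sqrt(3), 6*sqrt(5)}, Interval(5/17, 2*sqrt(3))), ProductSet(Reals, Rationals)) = Union(ProductSet({1, 5*sqrt(3), 6*sqrt(5)}, Interval(5/17, 2*sqrt(3))), ProductSet({4/59, 8/5, 73/3, 5*sqrt(3)}, Interval.Lopen(-1/9, 2*E)), ProductSet(Reals, Rationals))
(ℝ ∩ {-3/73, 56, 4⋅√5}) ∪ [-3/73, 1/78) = [-3/73, 1/78) ∪ {56, 4⋅√5}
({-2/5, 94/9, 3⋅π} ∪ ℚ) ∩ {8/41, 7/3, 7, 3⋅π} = {8/41, 7/3, 7, 3⋅π}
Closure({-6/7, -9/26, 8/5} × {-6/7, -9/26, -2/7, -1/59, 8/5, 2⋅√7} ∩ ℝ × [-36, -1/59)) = {-6/7, -9/26, 8/5} × {-6/7, -9/26, -2/7}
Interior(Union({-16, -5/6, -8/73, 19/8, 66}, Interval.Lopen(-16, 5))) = Interval.open(-16, 5)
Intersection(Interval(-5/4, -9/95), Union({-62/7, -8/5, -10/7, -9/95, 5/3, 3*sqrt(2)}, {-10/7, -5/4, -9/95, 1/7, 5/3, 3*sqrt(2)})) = {-5/4, -9/95}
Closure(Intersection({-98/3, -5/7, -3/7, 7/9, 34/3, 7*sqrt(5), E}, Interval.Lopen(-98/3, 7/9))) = {-5/7, -3/7, 7/9}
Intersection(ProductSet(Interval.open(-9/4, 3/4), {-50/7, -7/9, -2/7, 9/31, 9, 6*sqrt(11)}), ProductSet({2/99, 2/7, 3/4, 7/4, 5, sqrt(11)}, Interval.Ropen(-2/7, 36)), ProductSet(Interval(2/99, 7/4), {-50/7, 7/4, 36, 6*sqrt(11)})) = ProductSet({2/99, 2/7}, {6*sqrt(11)})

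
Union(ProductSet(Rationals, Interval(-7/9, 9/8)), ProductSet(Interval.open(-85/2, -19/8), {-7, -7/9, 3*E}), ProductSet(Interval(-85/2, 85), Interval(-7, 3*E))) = Union(ProductSet(Interval(-85/2, 85), Interval(-7, 3*E)), ProductSet(Rationals, Interval(-7/9, 9/8)))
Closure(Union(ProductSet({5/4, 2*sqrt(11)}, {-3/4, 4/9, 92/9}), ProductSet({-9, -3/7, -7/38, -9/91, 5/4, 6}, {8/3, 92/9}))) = Union(ProductSet({5/4, 2*sqrt(11)}, {-3/4, 4/9, 92/9}), ProductSet({-9, -3/7, -7/38, -9/91, 5/4, 6}, {8/3, 92/9}))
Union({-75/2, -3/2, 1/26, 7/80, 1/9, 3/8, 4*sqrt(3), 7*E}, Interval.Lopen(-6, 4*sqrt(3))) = Union({-75/2, 7*E}, Interval.Lopen(-6, 4*sqrt(3)))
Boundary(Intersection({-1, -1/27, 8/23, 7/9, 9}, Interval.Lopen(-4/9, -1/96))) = {-1/27}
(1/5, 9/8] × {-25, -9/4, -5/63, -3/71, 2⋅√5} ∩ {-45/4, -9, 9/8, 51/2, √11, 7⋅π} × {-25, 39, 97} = {9/8} × {-25}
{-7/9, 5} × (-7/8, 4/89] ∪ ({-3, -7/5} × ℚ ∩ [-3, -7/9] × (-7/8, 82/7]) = ({-7/9, 5} × (-7/8, 4/89]) ∪ ({-3, -7/5} × (ℚ ∩ (-7/8, 82/7]))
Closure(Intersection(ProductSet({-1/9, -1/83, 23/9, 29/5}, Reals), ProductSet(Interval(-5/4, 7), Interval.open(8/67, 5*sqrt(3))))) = ProductSet({-1/9, -1/83, 23/9, 29/5}, Interval(8/67, 5*sqrt(3)))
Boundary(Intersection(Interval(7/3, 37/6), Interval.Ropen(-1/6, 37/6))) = {7/3, 37/6}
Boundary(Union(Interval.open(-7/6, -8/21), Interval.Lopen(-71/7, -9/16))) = {-71/7, -8/21}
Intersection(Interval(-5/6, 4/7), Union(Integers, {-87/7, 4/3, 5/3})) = Range(0, 1, 1)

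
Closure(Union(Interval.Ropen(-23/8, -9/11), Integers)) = Union(Integers, Interval(-23/8, -9/11))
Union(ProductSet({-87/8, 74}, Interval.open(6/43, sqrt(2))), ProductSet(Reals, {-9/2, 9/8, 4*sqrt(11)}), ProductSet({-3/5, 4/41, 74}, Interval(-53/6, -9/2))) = Union(ProductSet({-87/8, 74}, Interval.open(6/43, sqrt(2))), ProductSet({-3/5, 4/41, 74}, Interval(-53/6, -9/2)), ProductSet(Reals, {-9/2, 9/8, 4*sqrt(11)}))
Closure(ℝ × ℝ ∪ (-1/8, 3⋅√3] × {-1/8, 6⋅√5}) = ℝ × ℝ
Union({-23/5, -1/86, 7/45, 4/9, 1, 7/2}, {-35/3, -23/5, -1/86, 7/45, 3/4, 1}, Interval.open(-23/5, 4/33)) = Union({-35/3, 7/45, 4/9, 3/4, 1, 7/2}, Interval.Ropen(-23/5, 4/33))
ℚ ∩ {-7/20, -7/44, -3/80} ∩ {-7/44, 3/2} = {-7/44}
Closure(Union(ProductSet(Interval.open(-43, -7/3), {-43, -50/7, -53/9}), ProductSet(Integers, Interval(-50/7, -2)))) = Union(ProductSet(Integers, Interval(-50/7, -2)), ProductSet(Interval(-43, -7/3), {-43, -50/7, -53/9}))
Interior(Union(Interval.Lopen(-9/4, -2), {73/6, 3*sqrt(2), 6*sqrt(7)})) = Interval.open(-9/4, -2)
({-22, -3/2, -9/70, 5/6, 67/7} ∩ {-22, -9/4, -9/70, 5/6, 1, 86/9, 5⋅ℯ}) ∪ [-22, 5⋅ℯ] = [-22, 5⋅ℯ]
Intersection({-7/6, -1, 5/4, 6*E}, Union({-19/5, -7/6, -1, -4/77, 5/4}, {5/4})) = {-7/6, -1, 5/4}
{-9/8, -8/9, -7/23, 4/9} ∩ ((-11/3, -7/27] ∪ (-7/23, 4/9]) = {-9/8, -8/9, -7/23, 4/9}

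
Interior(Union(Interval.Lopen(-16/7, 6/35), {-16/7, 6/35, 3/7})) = Interval.open(-16/7, 6/35)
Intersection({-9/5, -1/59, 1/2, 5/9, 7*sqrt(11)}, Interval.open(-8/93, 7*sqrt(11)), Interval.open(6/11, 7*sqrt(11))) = {5/9}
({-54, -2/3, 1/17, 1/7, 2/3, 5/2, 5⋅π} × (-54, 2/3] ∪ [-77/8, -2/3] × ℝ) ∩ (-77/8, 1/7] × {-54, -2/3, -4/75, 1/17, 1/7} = ({-2/3, 1/17, 1/7} × {-2/3, -4/75, 1/17, 1/7}) ∪ ((-77/8, -2/3] × {-54, -2/3, -4/75, 1/17, 1/7})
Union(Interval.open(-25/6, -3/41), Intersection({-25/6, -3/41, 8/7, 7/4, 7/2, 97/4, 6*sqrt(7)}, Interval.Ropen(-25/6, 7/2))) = Union({8/7, 7/4}, Interval(-25/6, -3/41))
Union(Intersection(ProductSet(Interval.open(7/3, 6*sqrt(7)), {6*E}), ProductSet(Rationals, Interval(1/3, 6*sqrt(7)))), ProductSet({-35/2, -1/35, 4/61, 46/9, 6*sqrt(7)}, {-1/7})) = ProductSet({-35/2, -1/35, 4/61, 46/9, 6*sqrt(7)}, {-1/7})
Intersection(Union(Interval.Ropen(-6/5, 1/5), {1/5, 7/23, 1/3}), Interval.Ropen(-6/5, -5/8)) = Interval.Ropen(-6/5, -5/8)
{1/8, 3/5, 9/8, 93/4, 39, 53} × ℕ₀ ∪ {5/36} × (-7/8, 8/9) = ({5/36} × (-7/8, 8/9)) ∪ ({1/8, 3/5, 9/8, 93/4, 39, 53} × ℕ₀)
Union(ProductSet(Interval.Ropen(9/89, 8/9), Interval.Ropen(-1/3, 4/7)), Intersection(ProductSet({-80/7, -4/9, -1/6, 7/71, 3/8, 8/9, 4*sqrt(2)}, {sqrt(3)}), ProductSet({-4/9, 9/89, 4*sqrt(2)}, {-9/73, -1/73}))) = ProductSet(Interval.Ropen(9/89, 8/9), Interval.Ropen(-1/3, 4/7))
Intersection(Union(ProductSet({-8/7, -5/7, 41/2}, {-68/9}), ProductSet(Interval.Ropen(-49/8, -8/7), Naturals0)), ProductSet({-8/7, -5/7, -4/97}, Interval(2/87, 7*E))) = EmptySet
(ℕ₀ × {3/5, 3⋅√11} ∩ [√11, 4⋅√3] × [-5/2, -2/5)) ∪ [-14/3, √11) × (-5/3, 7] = [-14/3, √11) × (-5/3, 7]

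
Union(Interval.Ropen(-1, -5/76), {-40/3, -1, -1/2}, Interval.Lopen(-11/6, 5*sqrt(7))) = Union({-40/3}, Interval.Lopen(-11/6, 5*sqrt(7)))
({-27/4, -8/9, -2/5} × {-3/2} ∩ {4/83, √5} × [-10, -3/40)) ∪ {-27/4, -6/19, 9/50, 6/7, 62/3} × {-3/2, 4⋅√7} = {-27/4, -6/19, 9/50, 6/7, 62/3} × {-3/2, 4⋅√7}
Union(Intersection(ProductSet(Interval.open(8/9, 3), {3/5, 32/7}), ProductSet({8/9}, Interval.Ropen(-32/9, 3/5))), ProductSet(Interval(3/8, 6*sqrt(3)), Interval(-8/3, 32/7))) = ProductSet(Interval(3/8, 6*sqrt(3)), Interval(-8/3, 32/7))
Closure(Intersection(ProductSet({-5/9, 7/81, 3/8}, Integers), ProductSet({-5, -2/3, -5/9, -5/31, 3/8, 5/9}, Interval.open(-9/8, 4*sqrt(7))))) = ProductSet({-5/9, 3/8}, Range(-1, 11, 1))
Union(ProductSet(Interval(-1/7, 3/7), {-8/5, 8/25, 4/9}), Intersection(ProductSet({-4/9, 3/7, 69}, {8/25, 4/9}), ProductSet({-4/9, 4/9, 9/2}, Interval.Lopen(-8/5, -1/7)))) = ProductSet(Interval(-1/7, 3/7), {-8/5, 8/25, 4/9})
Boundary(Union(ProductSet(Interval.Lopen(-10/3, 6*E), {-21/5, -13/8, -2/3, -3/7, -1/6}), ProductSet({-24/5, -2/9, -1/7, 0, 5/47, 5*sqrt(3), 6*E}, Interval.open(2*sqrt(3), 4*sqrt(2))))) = Union(ProductSet({-24/5, -2/9, -1/7, 0, 5/47, 5*sqrt(3), 6*E}, Interval(2*sqrt(3), 4*sqrt(2))), ProductSet(Interval(-10/3, 6*E), {-21/5, -13/8, -2/3, -3/7, -1/6}))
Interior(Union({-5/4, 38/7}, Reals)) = Reals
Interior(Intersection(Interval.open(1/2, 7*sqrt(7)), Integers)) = EmptySet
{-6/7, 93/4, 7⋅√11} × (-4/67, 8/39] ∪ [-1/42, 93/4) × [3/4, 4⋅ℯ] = ([-1/42, 93/4) × [3/4, 4⋅ℯ]) ∪ ({-6/7, 93/4, 7⋅√11} × (-4/67, 8/39])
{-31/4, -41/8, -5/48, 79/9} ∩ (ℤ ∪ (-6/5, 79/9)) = {-5/48}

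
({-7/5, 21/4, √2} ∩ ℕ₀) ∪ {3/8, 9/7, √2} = {3/8, 9/7, √2}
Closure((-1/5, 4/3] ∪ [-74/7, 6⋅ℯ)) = [-74/7, 6⋅ℯ]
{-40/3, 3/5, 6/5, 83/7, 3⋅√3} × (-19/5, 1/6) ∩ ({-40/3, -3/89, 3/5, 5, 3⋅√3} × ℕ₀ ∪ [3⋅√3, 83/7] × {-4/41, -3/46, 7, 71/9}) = ({83/7, 3⋅√3} × {-4/41, -3/46}) ∪ ({-40/3, 3/5, 3⋅√3} × {0})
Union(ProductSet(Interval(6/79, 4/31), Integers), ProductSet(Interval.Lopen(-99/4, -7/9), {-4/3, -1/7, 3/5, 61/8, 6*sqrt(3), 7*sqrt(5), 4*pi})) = Union(ProductSet(Interval.Lopen(-99/4, -7/9), {-4/3, -1/7, 3/5, 61/8, 6*sqrt(3), 7*sqrt(5), 4*pi}), ProductSet(Interval(6/79, 4/31), Integers))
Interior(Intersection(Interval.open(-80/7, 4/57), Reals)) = Interval.open(-80/7, 4/57)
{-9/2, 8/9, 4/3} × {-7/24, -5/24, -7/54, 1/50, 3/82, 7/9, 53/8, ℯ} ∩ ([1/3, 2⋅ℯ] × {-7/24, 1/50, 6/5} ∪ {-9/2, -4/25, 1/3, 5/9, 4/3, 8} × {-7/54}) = ({-9/2, 4/3} × {-7/54}) ∪ ({8/9, 4/3} × {-7/24, 1/50})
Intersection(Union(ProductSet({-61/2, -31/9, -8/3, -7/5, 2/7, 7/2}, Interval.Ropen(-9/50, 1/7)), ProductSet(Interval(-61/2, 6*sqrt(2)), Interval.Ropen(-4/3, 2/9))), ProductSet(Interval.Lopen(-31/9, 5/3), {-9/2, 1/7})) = ProductSet(Interval.Lopen(-31/9, 5/3), {1/7})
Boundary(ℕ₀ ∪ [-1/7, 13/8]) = {-1/7, 13/8} ∪ (ℕ₀ \ (-1/7, 13/8))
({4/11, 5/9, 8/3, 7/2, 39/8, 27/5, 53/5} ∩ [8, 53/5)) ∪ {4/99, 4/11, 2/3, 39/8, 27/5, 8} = {4/99, 4/11, 2/3, 39/8, 27/5, 8}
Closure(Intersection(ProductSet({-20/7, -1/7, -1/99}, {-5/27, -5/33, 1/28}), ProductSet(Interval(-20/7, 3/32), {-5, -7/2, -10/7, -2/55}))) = EmptySet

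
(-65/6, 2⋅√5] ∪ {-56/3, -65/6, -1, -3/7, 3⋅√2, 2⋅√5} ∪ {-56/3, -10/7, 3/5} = {-56/3} ∪ [-65/6, 2⋅√5]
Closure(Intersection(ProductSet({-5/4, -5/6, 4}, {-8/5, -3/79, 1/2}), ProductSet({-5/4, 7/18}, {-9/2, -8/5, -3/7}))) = ProductSet({-5/4}, {-8/5})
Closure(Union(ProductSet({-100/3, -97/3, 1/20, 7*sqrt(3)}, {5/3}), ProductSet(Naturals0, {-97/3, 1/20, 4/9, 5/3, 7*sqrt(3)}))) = Union(ProductSet({-100/3, -97/3, 1/20, 7*sqrt(3)}, {5/3}), ProductSet(Naturals0, {-97/3, 1/20, 4/9, 5/3, 7*sqrt(3)}))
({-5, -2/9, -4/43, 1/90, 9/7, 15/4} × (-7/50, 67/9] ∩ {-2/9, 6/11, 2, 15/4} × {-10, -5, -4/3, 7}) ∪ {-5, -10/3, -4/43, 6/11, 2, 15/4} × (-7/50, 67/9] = ({-2/9, 15/4} × {7}) ∪ ({-5, -10/3, -4/43, 6/11, 2, 15/4} × (-7/50, 67/9])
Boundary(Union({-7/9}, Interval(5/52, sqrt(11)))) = {-7/9, 5/52, sqrt(11)}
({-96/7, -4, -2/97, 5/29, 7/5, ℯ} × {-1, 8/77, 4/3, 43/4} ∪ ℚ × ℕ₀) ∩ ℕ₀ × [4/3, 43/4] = ℕ₀ × {2, 3, …, 10}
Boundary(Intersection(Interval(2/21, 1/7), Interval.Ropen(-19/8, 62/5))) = {2/21, 1/7}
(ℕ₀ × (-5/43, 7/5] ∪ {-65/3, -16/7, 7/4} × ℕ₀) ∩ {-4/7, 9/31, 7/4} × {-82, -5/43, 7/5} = ∅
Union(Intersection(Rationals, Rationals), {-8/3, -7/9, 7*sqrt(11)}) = Union({7*sqrt(11)}, Rationals)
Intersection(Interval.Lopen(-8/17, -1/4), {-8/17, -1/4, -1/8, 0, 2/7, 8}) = {-1/4}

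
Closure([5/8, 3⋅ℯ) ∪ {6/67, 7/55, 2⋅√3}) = {6/67, 7/55} ∪ [5/8, 3⋅ℯ]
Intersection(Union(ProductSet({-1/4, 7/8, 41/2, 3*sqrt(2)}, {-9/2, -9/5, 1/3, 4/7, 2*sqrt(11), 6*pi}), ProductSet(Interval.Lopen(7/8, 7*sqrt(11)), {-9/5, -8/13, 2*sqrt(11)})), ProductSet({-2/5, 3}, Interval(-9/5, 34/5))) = ProductSet({3}, {-9/5, -8/13, 2*sqrt(11)})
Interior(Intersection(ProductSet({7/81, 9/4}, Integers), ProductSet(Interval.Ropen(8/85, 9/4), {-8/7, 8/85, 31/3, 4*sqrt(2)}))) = EmptySet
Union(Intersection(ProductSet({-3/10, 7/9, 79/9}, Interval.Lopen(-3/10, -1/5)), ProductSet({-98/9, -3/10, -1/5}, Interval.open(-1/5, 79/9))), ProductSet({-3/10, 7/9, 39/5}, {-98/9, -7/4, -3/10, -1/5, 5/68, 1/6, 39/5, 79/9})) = ProductSet({-3/10, 7/9, 39/5}, {-98/9, -7/4, -3/10, -1/5, 5/68, 1/6, 39/5, 79/9})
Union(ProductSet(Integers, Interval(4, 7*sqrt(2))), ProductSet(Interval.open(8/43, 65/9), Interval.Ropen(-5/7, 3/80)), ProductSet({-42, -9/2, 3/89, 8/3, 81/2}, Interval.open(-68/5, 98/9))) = Union(ProductSet({-42, -9/2, 3/89, 8/3, 81/2}, Interval.open(-68/5, 98/9)), ProductSet(Integers, Interval(4, 7*sqrt(2))), ProductSet(Interval.open(8/43, 65/9), Interval.Ropen(-5/7, 3/80)))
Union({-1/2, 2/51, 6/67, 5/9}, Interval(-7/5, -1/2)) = Union({2/51, 6/67, 5/9}, Interval(-7/5, -1/2))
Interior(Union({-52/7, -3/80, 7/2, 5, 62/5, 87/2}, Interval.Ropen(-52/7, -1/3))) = Interval.open(-52/7, -1/3)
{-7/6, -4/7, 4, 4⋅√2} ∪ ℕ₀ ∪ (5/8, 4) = {-7/6, -4/7, 4⋅√2} ∪ ℕ₀ ∪ (5/8, 4]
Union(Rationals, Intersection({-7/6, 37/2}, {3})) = Rationals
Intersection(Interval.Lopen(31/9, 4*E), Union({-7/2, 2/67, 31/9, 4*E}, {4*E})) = {4*E}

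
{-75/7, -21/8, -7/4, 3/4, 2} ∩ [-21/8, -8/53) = {-21/8, -7/4}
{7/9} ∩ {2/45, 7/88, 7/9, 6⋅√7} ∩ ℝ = {7/9}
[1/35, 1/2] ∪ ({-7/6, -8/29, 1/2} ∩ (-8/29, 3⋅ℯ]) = [1/35, 1/2]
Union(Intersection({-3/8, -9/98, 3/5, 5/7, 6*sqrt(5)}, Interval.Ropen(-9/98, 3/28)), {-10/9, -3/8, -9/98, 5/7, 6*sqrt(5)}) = {-10/9, -3/8, -9/98, 5/7, 6*sqrt(5)}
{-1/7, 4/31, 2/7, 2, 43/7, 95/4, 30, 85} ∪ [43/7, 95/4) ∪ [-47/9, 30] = [-47/9, 30] ∪ {85}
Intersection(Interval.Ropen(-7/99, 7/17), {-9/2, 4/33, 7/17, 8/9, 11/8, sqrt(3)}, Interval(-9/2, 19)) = {4/33}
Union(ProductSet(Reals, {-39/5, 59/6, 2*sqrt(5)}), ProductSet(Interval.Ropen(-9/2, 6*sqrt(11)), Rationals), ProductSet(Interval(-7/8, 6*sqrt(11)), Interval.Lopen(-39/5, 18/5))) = Union(ProductSet(Interval.Ropen(-9/2, 6*sqrt(11)), Rationals), ProductSet(Interval(-7/8, 6*sqrt(11)), Interval.Lopen(-39/5, 18/5)), ProductSet(Reals, {-39/5, 59/6, 2*sqrt(5)}))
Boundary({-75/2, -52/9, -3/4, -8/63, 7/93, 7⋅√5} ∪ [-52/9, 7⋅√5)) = {-75/2, -52/9, 7⋅√5}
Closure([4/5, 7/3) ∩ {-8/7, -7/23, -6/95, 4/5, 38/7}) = {4/5}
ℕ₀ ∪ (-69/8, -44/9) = (-69/8, -44/9) ∪ ℕ₀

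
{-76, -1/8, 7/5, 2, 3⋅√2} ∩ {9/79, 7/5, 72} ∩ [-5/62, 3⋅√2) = {7/5}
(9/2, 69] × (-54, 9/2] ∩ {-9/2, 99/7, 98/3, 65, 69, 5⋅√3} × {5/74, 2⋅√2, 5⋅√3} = {99/7, 98/3, 65, 69, 5⋅√3} × {5/74, 2⋅√2}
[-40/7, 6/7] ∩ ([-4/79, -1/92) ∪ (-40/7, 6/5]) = (-40/7, 6/7]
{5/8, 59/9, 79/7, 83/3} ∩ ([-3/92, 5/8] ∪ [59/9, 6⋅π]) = {5/8, 59/9, 79/7}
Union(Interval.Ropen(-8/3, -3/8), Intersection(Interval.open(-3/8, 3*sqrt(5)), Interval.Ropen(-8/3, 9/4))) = Union(Interval.Ropen(-8/3, -3/8), Interval.open(-3/8, 9/4))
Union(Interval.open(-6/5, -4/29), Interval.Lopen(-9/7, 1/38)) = Interval.Lopen(-9/7, 1/38)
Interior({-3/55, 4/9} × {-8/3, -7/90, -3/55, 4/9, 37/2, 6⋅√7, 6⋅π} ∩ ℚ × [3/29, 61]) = ∅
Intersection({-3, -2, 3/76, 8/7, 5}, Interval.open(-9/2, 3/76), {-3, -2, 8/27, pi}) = {-3, -2}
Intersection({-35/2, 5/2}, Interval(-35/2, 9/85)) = {-35/2}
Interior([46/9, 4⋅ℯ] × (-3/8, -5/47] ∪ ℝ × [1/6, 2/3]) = (ℝ × (1/6, 2/3)) ∪ ((46/9, 4⋅ℯ) × (-3/8, -5/47))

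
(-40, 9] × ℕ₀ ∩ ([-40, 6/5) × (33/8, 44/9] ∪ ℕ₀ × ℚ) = {0, 1, …, 9} × ℕ₀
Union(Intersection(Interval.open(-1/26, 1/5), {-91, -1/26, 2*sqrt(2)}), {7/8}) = {7/8}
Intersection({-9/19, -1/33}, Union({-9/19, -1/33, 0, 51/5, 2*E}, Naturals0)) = {-9/19, -1/33}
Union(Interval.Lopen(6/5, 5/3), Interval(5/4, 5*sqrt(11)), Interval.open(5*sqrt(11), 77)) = Interval.open(6/5, 77)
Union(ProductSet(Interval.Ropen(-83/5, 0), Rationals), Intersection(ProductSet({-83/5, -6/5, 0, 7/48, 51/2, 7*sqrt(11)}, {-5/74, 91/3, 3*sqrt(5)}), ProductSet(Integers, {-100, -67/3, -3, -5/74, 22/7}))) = Union(ProductSet({0}, {-5/74}), ProductSet(Interval.Ropen(-83/5, 0), Rationals))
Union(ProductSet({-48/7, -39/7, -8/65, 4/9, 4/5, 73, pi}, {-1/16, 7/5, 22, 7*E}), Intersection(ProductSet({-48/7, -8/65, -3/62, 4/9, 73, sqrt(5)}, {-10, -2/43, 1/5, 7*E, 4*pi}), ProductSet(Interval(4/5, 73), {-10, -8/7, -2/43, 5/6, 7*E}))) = Union(ProductSet({73, sqrt(5)}, {-10, -2/43, 7*E}), ProductSet({-48/7, -39/7, -8/65, 4/9, 4/5, 73, pi}, {-1/16, 7/5, 22, 7*E}))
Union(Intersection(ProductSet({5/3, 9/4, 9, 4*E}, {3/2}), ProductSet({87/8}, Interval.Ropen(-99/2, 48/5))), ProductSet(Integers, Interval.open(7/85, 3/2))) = ProductSet(Integers, Interval.open(7/85, 3/2))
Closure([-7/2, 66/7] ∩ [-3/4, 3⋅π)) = [-3/4, 3⋅π]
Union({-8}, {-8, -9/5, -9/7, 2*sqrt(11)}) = {-8, -9/5, -9/7, 2*sqrt(11)}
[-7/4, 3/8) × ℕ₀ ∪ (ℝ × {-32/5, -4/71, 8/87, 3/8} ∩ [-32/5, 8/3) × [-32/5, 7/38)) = ([-7/4, 3/8) × ℕ₀) ∪ ([-32/5, 8/3) × {-32/5, -4/71, 8/87})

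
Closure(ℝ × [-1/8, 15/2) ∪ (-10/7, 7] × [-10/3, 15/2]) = (ℝ × [-1/8, 15/2]) ∪ ([-10/7, 7] × {-10/3, 15/2}) ∪ ((-10/7, 7] × [-10/3, 15/2]) ∪ ({-10/7, 7} × ([-10/3, -1/8] ∪ {15/2}))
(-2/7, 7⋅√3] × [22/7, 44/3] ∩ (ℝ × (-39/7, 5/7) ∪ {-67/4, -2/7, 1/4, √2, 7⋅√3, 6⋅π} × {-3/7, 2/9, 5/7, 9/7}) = ∅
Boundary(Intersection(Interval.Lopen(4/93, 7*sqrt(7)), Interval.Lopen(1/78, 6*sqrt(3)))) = {4/93, 6*sqrt(3)}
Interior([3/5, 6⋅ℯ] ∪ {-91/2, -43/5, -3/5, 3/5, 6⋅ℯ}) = (3/5, 6⋅ℯ)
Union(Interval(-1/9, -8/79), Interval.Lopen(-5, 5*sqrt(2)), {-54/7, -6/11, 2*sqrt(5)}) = Union({-54/7}, Interval.Lopen(-5, 5*sqrt(2)))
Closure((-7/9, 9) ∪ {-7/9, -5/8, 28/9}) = [-7/9, 9]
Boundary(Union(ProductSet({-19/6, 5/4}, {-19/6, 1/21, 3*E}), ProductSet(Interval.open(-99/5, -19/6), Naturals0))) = Union(ProductSet({-19/6, 5/4}, {-19/6, 1/21, 3*E}), ProductSet(Interval(-99/5, -19/6), Naturals0))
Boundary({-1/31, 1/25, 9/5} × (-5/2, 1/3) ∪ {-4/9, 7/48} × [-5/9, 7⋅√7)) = ({-1/31, 1/25, 9/5} × [-5/2, 1/3]) ∪ ({-4/9, 7/48} × [-5/9, 7⋅√7])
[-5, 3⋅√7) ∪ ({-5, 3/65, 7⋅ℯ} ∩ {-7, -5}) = [-5, 3⋅√7)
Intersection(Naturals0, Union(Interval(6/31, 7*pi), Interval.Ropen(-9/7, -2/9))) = Range(1, 22, 1)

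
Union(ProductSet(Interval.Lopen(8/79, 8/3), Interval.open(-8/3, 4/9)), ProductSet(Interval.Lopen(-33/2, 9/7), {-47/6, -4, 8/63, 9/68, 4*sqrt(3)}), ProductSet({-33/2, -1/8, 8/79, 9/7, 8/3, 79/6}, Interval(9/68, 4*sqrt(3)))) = Union(ProductSet({-33/2, -1/8, 8/79, 9/7, 8/3, 79/6}, Interval(9/68, 4*sqrt(3))), ProductSet(Interval.Lopen(-33/2, 9/7), {-47/6, -4, 8/63, 9/68, 4*sqrt(3)}), ProductSet(Interval.Lopen(8/79, 8/3), Interval.open(-8/3, 4/9)))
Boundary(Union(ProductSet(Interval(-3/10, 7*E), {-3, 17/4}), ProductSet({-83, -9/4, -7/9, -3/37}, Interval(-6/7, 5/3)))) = Union(ProductSet({-83, -9/4, -7/9, -3/37}, Interval(-6/7, 5/3)), ProductSet(Interval(-3/10, 7*E), {-3, 17/4}))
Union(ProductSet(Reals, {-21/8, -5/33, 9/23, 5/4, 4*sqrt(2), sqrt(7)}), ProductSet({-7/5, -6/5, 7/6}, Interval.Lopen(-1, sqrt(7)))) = Union(ProductSet({-7/5, -6/5, 7/6}, Interval.Lopen(-1, sqrt(7))), ProductSet(Reals, {-21/8, -5/33, 9/23, 5/4, 4*sqrt(2), sqrt(7)}))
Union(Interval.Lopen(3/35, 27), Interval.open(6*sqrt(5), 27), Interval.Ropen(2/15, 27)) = Interval.Lopen(3/35, 27)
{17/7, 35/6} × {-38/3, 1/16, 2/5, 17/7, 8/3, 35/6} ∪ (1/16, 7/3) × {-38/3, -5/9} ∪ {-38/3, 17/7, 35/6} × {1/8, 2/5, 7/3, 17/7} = ((1/16, 7/3) × {-38/3, -5/9}) ∪ ({-38/3, 17/7, 35/6} × {1/8, 2/5, 7/3, 17/7}) ∪ ({17/7, 35/6} × {-38/3, 1/16, 2/5, 17/7, 8/3, 35/6})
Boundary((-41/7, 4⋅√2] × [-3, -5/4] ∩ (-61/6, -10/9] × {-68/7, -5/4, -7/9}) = [-41/7, -10/9] × {-5/4}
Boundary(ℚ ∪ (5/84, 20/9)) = (-∞, 5/84] ∪ [20/9, ∞)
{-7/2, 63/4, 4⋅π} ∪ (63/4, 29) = {-7/2, 4⋅π} ∪ [63/4, 29)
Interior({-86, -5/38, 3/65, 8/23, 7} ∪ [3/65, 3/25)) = (3/65, 3/25)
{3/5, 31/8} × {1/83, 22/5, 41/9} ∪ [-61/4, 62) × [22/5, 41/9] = ({3/5, 31/8} × {1/83, 22/5, 41/9}) ∪ ([-61/4, 62) × [22/5, 41/9])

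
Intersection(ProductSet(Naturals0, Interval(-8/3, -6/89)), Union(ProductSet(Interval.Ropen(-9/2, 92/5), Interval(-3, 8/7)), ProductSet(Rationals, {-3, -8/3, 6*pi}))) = Union(ProductSet(Naturals0, {-8/3}), ProductSet(Range(0, 19, 1), Interval(-8/3, -6/89)))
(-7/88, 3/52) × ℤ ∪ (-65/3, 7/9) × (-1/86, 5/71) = ((-7/88, 3/52) × ℤ) ∪ ((-65/3, 7/9) × (-1/86, 5/71))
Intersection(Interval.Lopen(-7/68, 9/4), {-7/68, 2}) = {2}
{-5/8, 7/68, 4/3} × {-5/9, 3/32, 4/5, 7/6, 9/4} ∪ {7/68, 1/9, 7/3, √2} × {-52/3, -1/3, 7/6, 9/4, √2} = ({-5/8, 7/68, 4/3} × {-5/9, 3/32, 4/5, 7/6, 9/4}) ∪ ({7/68, 1/9, 7/3, √2} × {-52/3, -1/3, 7/6, 9/4, √2})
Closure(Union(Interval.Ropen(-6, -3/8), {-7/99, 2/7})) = Union({-7/99, 2/7}, Interval(-6, -3/8))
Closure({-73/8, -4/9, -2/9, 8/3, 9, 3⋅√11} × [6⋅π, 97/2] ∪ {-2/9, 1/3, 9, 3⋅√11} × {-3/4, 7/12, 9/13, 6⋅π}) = ({-2/9, 1/3, 9, 3⋅√11} × {-3/4, 7/12, 9/13, 6⋅π}) ∪ ({-73/8, -4/9, -2/9, 8/3, 9, 3⋅√11} × [6⋅π, 97/2])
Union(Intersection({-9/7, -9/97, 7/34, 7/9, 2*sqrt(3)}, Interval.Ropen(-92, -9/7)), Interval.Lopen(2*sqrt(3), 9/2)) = Interval.Lopen(2*sqrt(3), 9/2)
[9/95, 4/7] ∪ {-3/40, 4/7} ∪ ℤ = ℤ ∪ {-3/40} ∪ [9/95, 4/7]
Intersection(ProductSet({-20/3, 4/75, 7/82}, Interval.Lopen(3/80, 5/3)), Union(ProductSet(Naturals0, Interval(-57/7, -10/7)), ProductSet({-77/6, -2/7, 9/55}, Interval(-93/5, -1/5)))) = EmptySet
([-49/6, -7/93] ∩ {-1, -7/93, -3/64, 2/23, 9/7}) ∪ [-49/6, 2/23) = [-49/6, 2/23)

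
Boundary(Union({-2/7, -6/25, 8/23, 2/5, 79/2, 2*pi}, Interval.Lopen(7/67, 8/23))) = {-2/7, -6/25, 7/67, 8/23, 2/5, 79/2, 2*pi}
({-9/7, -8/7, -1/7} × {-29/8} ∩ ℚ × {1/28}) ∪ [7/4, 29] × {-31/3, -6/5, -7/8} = [7/4, 29] × {-31/3, -6/5, -7/8}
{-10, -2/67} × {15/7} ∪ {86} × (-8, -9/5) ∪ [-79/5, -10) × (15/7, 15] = ({-10, -2/67} × {15/7}) ∪ ({86} × (-8, -9/5)) ∪ ([-79/5, -10) × (15/7, 15])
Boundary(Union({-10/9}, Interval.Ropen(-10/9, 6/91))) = {-10/9, 6/91}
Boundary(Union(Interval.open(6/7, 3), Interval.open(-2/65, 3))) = {-2/65, 3}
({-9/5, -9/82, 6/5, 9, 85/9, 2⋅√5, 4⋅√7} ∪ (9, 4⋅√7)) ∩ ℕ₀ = {9, 10}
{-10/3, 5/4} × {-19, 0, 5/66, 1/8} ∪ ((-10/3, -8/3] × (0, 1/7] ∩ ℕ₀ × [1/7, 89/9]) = {-10/3, 5/4} × {-19, 0, 5/66, 1/8}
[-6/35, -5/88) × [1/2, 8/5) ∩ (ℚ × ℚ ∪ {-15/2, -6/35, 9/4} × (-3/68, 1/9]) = (ℚ ∩ [-6/35, -5/88)) × (ℚ ∩ [1/2, 8/5))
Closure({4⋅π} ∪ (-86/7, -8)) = [-86/7, -8] ∪ {4⋅π}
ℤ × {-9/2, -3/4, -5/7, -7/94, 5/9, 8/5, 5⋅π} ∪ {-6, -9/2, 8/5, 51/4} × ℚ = ({-6, -9/2, 8/5, 51/4} × ℚ) ∪ (ℤ × {-9/2, -3/4, -5/7, -7/94, 5/9, 8/5, 5⋅π})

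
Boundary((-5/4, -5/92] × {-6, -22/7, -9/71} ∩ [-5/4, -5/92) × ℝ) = [-5/4, -5/92] × {-6, -22/7, -9/71}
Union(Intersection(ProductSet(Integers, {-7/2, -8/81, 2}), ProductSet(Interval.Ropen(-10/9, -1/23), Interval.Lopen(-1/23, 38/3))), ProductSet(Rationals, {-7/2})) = Union(ProductSet(Range(-1, 0, 1), {2}), ProductSet(Rationals, {-7/2}))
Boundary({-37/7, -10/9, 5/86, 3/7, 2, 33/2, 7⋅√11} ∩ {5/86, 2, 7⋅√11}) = {5/86, 2, 7⋅√11}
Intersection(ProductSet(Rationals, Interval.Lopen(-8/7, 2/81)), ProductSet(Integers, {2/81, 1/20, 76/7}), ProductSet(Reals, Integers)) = EmptySet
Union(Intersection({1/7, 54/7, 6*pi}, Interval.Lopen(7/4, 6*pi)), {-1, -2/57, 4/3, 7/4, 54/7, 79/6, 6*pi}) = {-1, -2/57, 4/3, 7/4, 54/7, 79/6, 6*pi}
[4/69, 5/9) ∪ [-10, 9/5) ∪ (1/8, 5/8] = [-10, 9/5)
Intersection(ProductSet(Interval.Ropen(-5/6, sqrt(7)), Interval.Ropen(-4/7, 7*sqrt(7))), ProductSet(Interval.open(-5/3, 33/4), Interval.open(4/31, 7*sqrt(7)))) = ProductSet(Interval.Ropen(-5/6, sqrt(7)), Interval.open(4/31, 7*sqrt(7)))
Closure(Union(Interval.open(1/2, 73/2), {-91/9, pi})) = Union({-91/9}, Interval(1/2, 73/2))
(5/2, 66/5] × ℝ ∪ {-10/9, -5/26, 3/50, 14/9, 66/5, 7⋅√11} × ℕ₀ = ((5/2, 66/5] × ℝ) ∪ ({-10/9, -5/26, 3/50, 14/9, 66/5, 7⋅√11} × ℕ₀)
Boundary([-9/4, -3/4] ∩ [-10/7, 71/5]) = {-10/7, -3/4}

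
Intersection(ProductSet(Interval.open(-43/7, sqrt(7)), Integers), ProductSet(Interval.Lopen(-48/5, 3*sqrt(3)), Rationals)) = ProductSet(Interval.open(-43/7, sqrt(7)), Integers)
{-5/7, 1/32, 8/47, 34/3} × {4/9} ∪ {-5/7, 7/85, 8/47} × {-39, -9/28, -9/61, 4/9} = ({-5/7, 1/32, 8/47, 34/3} × {4/9}) ∪ ({-5/7, 7/85, 8/47} × {-39, -9/28, -9/61, 4/9})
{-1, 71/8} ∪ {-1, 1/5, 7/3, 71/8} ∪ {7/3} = {-1, 1/5, 7/3, 71/8}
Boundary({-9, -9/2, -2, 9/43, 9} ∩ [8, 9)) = ∅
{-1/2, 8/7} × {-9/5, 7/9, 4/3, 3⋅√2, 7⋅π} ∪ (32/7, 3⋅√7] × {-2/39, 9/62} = ((32/7, 3⋅√7] × {-2/39, 9/62}) ∪ ({-1/2, 8/7} × {-9/5, 7/9, 4/3, 3⋅√2, 7⋅π})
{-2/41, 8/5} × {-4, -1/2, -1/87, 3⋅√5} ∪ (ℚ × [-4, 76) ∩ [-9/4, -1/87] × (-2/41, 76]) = ({-2/41, 8/5} × {-4, -1/2, -1/87, 3⋅√5}) ∪ ((ℚ ∩ [-9/4, -1/87]) × (-2/41, 76))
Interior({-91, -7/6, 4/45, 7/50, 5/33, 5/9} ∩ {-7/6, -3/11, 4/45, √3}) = ∅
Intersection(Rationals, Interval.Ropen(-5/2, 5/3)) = Intersection(Interval.Ropen(-5/2, 5/3), Rationals)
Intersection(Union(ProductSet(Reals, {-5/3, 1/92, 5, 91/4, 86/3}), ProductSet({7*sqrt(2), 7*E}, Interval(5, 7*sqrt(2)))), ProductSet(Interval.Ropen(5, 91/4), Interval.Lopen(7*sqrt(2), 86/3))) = ProductSet(Interval.Ropen(5, 91/4), {91/4, 86/3})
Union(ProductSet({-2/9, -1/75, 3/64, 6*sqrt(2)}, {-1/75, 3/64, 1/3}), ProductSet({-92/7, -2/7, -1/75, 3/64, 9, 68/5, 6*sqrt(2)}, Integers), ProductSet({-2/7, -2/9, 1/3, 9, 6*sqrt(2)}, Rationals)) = Union(ProductSet({-2/9, -1/75, 3/64, 6*sqrt(2)}, {-1/75, 3/64, 1/3}), ProductSet({-2/7, -2/9, 1/3, 9, 6*sqrt(2)}, Rationals), ProductSet({-92/7, -2/7, -1/75, 3/64, 9, 68/5, 6*sqrt(2)}, Integers))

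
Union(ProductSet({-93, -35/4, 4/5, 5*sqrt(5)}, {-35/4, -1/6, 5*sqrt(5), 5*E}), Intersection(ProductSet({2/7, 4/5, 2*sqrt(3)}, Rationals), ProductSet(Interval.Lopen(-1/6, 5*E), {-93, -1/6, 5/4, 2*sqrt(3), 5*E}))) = Union(ProductSet({2/7, 4/5, 2*sqrt(3)}, {-93, -1/6, 5/4}), ProductSet({-93, -35/4, 4/5, 5*sqrt(5)}, {-35/4, -1/6, 5*sqrt(5), 5*E}))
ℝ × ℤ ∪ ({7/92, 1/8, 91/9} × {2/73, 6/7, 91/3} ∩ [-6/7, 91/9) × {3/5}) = ℝ × ℤ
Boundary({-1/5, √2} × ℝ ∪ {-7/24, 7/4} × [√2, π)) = ({-1/5, √2} × ℝ) ∪ ({-7/24, 7/4} × [√2, π])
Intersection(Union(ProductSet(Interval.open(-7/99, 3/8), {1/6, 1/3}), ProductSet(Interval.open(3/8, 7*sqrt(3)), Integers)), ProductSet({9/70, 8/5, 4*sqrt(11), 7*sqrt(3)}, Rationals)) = Union(ProductSet({9/70}, {1/6, 1/3}), ProductSet({8/5}, Integers))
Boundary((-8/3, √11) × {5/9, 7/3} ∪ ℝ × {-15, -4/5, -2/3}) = (ℝ × {-15, -4/5, -2/3}) ∪ ([-8/3, √11] × {5/9, 7/3})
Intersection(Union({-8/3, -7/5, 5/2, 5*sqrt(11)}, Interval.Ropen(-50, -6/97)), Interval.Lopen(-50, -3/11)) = Interval.Lopen(-50, -3/11)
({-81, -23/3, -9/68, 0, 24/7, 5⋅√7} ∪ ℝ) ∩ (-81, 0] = (-81, 0]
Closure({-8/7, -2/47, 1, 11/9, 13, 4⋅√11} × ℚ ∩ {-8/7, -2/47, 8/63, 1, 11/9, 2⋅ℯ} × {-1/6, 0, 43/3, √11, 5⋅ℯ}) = {-8/7, -2/47, 1, 11/9} × {-1/6, 0, 43/3}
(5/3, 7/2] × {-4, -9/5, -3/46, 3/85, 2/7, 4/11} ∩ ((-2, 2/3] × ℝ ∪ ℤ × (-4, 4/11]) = {2, 3} × {-9/5, -3/46, 3/85, 2/7, 4/11}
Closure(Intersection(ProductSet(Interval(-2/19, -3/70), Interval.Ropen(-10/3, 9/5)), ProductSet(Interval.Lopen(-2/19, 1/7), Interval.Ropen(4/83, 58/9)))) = Union(ProductSet({-2/19, -3/70}, Interval(4/83, 9/5)), ProductSet(Interval(-2/19, -3/70), {4/83, 9/5}), ProductSet(Interval.Lopen(-2/19, -3/70), Interval.Ropen(4/83, 9/5)))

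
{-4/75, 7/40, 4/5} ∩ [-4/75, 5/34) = {-4/75}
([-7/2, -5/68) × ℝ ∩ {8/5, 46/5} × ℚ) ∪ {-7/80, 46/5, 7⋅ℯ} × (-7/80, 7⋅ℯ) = {-7/80, 46/5, 7⋅ℯ} × (-7/80, 7⋅ℯ)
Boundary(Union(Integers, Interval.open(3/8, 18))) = Union(Complement(Integers, Interval.open(3/8, 18)), {3/8})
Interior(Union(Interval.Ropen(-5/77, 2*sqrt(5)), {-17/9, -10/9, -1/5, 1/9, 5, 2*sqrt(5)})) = Interval.open(-5/77, 2*sqrt(5))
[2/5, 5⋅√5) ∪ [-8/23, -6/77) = [-8/23, -6/77) ∪ [2/5, 5⋅√5)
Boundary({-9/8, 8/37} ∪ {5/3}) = {-9/8, 8/37, 5/3}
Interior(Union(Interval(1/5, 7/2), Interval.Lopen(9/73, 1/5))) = Interval.open(9/73, 7/2)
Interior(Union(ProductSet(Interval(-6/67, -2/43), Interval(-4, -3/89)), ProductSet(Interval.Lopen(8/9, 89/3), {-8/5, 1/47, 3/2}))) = ProductSet(Interval.open(-6/67, -2/43), Interval.open(-4, -3/89))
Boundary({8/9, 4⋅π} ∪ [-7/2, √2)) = {-7/2, √2, 4⋅π}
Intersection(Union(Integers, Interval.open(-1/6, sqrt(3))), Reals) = Union(Integers, Interval.open(-1/6, sqrt(3)))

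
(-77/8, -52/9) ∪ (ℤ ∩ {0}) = (-77/8, -52/9) ∪ {0}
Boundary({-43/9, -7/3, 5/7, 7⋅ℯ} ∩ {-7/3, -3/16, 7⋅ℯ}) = {-7/3, 7⋅ℯ}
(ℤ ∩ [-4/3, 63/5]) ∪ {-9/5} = {-9/5} ∪ {-1, 0, …, 12}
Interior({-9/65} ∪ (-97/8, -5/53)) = (-97/8, -5/53)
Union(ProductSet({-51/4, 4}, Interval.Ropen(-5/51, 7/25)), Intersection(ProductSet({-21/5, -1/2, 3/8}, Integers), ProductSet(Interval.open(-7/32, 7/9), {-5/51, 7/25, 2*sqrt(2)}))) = ProductSet({-51/4, 4}, Interval.Ropen(-5/51, 7/25))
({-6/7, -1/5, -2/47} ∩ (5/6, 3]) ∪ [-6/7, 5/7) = [-6/7, 5/7)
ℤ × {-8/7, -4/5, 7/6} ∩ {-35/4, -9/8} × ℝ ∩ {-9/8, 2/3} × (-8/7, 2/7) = ∅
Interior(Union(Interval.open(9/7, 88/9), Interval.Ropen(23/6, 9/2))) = Interval.open(9/7, 88/9)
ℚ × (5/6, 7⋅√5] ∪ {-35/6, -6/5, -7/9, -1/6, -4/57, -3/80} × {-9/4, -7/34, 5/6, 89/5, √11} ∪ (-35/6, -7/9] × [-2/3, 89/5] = ((-35/6, -7/9] × [-2/3, 89/5]) ∪ (ℚ × (5/6, 7⋅√5]) ∪ ({-35/6, -6/5, -7/9, -1/6, -4/57, -3/80} × {-9/4, -7/34, 5/6, 89/5, √11})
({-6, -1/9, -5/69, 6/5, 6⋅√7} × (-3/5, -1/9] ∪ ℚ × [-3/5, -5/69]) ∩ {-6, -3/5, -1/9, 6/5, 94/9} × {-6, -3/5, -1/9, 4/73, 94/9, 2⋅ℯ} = {-6, -3/5, -1/9, 6/5, 94/9} × {-3/5, -1/9}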